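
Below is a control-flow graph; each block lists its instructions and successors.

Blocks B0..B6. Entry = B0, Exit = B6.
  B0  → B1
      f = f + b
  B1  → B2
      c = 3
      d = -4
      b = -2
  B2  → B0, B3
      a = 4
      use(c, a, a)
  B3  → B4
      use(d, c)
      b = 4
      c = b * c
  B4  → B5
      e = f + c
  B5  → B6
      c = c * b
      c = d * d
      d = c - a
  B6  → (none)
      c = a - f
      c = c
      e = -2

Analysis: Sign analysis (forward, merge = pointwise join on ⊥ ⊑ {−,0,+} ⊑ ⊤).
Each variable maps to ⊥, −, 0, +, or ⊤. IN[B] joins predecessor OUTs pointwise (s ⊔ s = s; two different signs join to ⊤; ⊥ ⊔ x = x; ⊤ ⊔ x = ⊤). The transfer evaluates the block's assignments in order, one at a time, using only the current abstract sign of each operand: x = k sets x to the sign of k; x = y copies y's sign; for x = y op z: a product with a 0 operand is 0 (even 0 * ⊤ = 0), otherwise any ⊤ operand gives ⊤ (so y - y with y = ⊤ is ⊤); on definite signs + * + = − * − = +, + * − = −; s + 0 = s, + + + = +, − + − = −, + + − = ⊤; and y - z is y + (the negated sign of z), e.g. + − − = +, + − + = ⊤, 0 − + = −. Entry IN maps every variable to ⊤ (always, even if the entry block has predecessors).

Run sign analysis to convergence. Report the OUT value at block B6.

Converged values:
  B0:  IN=(all ⊤)  OUT=(all ⊤)
  B1:  IN=(all ⊤)  OUT={b:-, c:+, d:-; rest ⊤}
  B2:  IN={b:-, c:+, d:-; rest ⊤}  OUT={a:+, b:-, c:+, d:-; rest ⊤}
  B3:  IN={a:+, b:-, c:+, d:-; rest ⊤}  OUT={a:+, b:+, c:+, d:-; rest ⊤}
  B4:  IN={a:+, b:+, c:+, d:-; rest ⊤}  OUT={a:+, b:+, c:+, d:-; rest ⊤}
  B5:  IN={a:+, b:+, c:+, d:-; rest ⊤}  OUT={a:+, b:+, c:+; rest ⊤}
  B6:  IN={a:+, b:+, c:+; rest ⊤}  OUT={a:+, b:+, e:-; rest ⊤}

Merge at B6: IN[B6] = OUT[B5] = {a: +, b: +, c: +, d: ⊤, e: ⊤, f: ⊤}
Applying B6's transfer function to that IN value gives OUT[B6] (row B6 above).

Answer: {a: +, b: +, c: ⊤, d: ⊤, e: -, f: ⊤}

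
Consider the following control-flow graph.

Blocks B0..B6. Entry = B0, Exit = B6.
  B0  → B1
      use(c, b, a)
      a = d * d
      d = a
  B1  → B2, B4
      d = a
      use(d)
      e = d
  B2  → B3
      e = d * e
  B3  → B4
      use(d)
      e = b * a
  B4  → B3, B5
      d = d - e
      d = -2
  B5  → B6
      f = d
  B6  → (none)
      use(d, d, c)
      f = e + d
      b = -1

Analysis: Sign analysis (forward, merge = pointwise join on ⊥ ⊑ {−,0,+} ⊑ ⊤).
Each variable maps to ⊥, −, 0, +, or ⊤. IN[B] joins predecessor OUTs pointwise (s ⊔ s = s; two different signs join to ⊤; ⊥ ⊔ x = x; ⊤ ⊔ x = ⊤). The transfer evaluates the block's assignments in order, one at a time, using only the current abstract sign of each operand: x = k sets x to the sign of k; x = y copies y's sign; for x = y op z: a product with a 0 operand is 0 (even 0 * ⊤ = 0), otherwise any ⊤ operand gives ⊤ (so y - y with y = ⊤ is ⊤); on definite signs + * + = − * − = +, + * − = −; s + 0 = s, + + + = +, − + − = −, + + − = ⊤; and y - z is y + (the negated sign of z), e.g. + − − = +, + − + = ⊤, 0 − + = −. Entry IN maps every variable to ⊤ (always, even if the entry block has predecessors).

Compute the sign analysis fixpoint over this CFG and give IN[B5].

Answer: {a: ⊤, b: ⊤, c: ⊤, d: -, e: ⊤, f: ⊤}

Working:
Per-block solution:
  B0:   IN=(all ⊤)   OUT=(all ⊤)
  B1:   IN=(all ⊤)   OUT=(all ⊤)
  B2:   IN=(all ⊤)   OUT=(all ⊤)
  B3:   IN=(all ⊤)   OUT=(all ⊤)
  B4:   IN=(all ⊤)   OUT={d:-; rest ⊤}
  B5:   IN={d:-; rest ⊤}   OUT={d:-, f:-; rest ⊤}
  B6:   IN={d:-, f:-; rest ⊤}   OUT={b:-, d:-; rest ⊤}

Merge at B5: IN[B5] = OUT[B4] = {a: ⊤, b: ⊤, c: ⊤, d: -, e: ⊤, f: ⊤}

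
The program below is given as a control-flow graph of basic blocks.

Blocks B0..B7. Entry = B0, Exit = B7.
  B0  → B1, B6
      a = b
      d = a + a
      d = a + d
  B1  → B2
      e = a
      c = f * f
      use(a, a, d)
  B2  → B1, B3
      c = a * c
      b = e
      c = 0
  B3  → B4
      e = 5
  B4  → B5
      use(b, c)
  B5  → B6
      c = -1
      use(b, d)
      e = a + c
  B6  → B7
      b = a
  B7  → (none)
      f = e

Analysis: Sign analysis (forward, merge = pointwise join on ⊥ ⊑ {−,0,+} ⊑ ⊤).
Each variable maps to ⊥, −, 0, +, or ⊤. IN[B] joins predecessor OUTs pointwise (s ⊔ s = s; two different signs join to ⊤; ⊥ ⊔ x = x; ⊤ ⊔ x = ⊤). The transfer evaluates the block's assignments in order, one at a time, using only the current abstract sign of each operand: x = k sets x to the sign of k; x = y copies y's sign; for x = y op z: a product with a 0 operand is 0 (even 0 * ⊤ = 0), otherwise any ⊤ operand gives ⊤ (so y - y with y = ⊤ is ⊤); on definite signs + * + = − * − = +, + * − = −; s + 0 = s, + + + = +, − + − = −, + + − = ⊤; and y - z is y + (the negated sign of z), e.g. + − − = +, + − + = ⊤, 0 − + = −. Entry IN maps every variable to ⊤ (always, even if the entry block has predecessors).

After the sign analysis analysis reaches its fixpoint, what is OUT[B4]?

Fixpoint table:
  B0:  IN=(all ⊤)  OUT=(all ⊤)
  B1:  IN=(all ⊤)  OUT=(all ⊤)
  B2:  IN=(all ⊤)  OUT={c:0; rest ⊤}
  B3:  IN={c:0; rest ⊤}  OUT={c:0, e:+; rest ⊤}
  B4:  IN={c:0, e:+; rest ⊤}  OUT={c:0, e:+; rest ⊤}
  B5:  IN={c:0, e:+; rest ⊤}  OUT={c:-; rest ⊤}
  B6:  IN=(all ⊤)  OUT=(all ⊤)
  B7:  IN=(all ⊤)  OUT=(all ⊤)

Merge at B4: IN[B4] = OUT[B3] = {a: ⊤, b: ⊤, c: 0, d: ⊤, e: +, f: ⊤}
Applying B4's transfer function to that IN value gives OUT[B4] (row B4 above).

Answer: {a: ⊤, b: ⊤, c: 0, d: ⊤, e: +, f: ⊤}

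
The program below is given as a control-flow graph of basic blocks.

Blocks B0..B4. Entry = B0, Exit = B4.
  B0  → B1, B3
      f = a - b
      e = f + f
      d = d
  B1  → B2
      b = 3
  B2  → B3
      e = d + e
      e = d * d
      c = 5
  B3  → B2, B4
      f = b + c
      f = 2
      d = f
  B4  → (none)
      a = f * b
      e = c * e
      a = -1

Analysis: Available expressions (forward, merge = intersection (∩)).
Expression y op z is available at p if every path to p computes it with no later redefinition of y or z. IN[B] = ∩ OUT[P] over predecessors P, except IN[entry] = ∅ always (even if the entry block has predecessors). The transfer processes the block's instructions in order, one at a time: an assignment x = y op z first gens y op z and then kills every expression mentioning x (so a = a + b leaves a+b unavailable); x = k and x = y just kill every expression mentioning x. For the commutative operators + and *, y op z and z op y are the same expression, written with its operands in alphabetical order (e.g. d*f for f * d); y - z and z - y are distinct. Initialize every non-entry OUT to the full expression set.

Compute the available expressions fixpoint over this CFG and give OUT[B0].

Answer: {a-b, f+f}

Working:
Converged values:
  B0:   IN={}   OUT={a-b, f+f}
  B1:   IN={a-b, f+f}   OUT={f+f}
  B2:   IN={}   OUT={d*d}
  B3:   IN={}   OUT={b+c}
  B4:   IN={b+c}   OUT={b*f, b+c}

B0 is the boundary node: IN[B0] = {}
Applying B0's transfer function to that IN value gives OUT[B0] (row B0 above).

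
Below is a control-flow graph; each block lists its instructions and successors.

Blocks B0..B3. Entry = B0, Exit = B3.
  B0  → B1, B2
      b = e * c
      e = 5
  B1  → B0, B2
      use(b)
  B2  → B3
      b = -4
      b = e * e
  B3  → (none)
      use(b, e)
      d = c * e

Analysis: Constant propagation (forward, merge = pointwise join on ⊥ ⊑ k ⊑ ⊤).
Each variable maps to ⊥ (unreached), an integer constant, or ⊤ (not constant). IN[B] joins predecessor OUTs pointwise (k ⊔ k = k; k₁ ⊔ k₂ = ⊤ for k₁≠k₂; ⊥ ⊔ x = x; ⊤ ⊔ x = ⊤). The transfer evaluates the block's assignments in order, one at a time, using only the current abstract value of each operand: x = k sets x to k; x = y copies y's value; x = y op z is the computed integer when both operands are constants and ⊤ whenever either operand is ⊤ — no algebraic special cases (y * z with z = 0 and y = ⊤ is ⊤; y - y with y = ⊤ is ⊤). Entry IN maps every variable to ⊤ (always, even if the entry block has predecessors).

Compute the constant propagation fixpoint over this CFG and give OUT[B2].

Answer: {a: ⊤, b: 25, c: ⊤, d: ⊤, e: 5, f: ⊤}

Trace:
Fixpoint table:
  B0:   IN=(all ⊤)   OUT={e:5; rest ⊤}
  B1:   IN={e:5; rest ⊤}   OUT={e:5; rest ⊤}
  B2:   IN={e:5; rest ⊤}   OUT={b:25, e:5; rest ⊤}
  B3:   IN={b:25, e:5; rest ⊤}   OUT={b:25, e:5; rest ⊤}

Merge at B2: IN[B2] = OUT[B0] ⊔ OUT[B1] = {a: ⊤, b: ⊤, c: ⊤, d: ⊤, e: 5, f: ⊤}
Applying B2's transfer function to that IN value gives OUT[B2] (row B2 above).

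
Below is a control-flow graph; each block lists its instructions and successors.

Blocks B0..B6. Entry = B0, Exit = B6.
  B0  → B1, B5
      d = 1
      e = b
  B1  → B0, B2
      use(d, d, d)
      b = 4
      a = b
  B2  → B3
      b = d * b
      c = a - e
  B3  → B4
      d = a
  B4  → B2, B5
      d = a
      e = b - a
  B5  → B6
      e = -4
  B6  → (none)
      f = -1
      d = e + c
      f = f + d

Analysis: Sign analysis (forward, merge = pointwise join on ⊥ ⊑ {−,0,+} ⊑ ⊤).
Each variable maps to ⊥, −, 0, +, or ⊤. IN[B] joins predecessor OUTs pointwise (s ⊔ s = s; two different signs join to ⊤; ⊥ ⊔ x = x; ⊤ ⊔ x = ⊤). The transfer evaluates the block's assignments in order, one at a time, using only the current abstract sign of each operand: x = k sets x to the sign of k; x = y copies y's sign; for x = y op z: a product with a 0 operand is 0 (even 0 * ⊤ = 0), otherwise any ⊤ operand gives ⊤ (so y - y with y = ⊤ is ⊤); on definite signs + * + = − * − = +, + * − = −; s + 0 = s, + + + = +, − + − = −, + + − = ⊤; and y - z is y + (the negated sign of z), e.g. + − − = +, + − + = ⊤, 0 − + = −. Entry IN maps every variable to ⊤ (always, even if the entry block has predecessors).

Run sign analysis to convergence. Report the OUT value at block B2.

Answer: {a: +, b: +, c: ⊤, d: +, e: ⊤, f: ⊤}

Working:
Converged values:
  B0: | IN=(all ⊤) | OUT={d:+; rest ⊤}
  B1: | IN={d:+; rest ⊤} | OUT={a:+, b:+, d:+; rest ⊤}
  B2: | IN={a:+, b:+, d:+; rest ⊤} | OUT={a:+, b:+, d:+; rest ⊤}
  B3: | IN={a:+, b:+, d:+; rest ⊤} | OUT={a:+, b:+, d:+; rest ⊤}
  B4: | IN={a:+, b:+, d:+; rest ⊤} | OUT={a:+, b:+, d:+; rest ⊤}
  B5: | IN={d:+; rest ⊤} | OUT={d:+, e:-; rest ⊤}
  B6: | IN={d:+, e:-; rest ⊤} | OUT={e:-; rest ⊤}

Merge at B2: IN[B2] = OUT[B1] ⊔ OUT[B4] = {a: +, b: +, c: ⊤, d: +, e: ⊤, f: ⊤}
Applying B2's transfer function to that IN value gives OUT[B2] (row B2 above).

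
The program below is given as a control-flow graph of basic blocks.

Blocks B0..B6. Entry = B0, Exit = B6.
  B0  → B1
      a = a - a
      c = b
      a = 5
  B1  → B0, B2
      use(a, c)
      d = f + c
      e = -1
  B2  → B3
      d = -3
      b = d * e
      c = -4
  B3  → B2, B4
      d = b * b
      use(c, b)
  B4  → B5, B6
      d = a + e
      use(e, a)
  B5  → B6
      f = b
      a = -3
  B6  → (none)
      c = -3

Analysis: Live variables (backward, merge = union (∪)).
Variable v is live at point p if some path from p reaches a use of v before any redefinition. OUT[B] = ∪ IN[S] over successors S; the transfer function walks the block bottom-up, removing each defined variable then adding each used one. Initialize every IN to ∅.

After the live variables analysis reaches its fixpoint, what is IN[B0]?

Per-block solution:
  B0: | IN={a, b, f} | OUT={a, b, c, f}
  B1: | IN={a, b, c, f} | OUT={a, b, e, f}
  B2: | IN={a, e} | OUT={a, b, c, e}
  B3: | IN={a, b, c, e} | OUT={a, b, e}
  B4: | IN={a, b, e} | OUT={b}
  B5: | IN={b} | OUT={}
  B6: | IN={} | OUT={}

Merge at B0: OUT[B0] = IN[B1] = {a, b, c, f}
Applying B0's transfer function to that OUT value gives IN[B0] (row B0 above).

Answer: {a, b, f}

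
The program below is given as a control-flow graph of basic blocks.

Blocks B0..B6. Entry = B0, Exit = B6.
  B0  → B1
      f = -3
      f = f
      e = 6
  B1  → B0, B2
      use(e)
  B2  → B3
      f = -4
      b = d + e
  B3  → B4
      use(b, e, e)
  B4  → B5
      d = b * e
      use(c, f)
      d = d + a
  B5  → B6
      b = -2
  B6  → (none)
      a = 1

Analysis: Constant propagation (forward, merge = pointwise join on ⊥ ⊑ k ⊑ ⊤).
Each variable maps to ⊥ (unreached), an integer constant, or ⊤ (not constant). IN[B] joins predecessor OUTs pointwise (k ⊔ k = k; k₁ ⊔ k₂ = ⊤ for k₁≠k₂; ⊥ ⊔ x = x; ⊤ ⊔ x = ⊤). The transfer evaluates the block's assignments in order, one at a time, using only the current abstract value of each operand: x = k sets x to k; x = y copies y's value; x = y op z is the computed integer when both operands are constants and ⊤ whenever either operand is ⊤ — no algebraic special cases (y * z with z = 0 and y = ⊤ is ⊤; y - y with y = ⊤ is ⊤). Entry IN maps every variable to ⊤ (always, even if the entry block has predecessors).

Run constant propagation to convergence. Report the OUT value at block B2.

Per-block solution:
  B0:   IN=(all ⊤)   OUT={e:6, f:-3; rest ⊤}
  B1:   IN={e:6, f:-3; rest ⊤}   OUT={e:6, f:-3; rest ⊤}
  B2:   IN={e:6, f:-3; rest ⊤}   OUT={e:6, f:-4; rest ⊤}
  B3:   IN={e:6, f:-4; rest ⊤}   OUT={e:6, f:-4; rest ⊤}
  B4:   IN={e:6, f:-4; rest ⊤}   OUT={e:6, f:-4; rest ⊤}
  B5:   IN={e:6, f:-4; rest ⊤}   OUT={b:-2, e:6, f:-4; rest ⊤}
  B6:   IN={b:-2, e:6, f:-4; rest ⊤}   OUT={a:1, b:-2, e:6, f:-4; rest ⊤}

Merge at B2: IN[B2] = OUT[B1] = {a: ⊤, b: ⊤, c: ⊤, d: ⊤, e: 6, f: -3}
Applying B2's transfer function to that IN value gives OUT[B2] (row B2 above).

Answer: {a: ⊤, b: ⊤, c: ⊤, d: ⊤, e: 6, f: -4}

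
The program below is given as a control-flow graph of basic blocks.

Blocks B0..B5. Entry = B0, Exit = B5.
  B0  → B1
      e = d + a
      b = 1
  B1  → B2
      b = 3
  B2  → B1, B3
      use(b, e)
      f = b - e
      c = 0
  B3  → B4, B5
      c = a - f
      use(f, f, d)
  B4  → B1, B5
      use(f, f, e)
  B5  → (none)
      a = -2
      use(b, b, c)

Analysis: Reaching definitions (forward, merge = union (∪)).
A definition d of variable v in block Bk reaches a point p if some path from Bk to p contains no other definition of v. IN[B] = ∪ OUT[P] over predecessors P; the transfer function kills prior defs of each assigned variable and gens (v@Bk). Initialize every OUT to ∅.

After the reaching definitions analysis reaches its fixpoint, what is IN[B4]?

Answer: {b@B1, c@B3, e@B0, f@B2}

Derivation:
Converged values:
  B0:   IN={}   OUT={b@B0, e@B0}
  B1:   IN={b@B0, b@B1, c@B2, c@B3, e@B0, f@B2}   OUT={b@B1, c@B2, c@B3, e@B0, f@B2}
  B2:   IN={b@B1, c@B2, c@B3, e@B0, f@B2}   OUT={b@B1, c@B2, e@B0, f@B2}
  B3:   IN={b@B1, c@B2, e@B0, f@B2}   OUT={b@B1, c@B3, e@B0, f@B2}
  B4:   IN={b@B1, c@B3, e@B0, f@B2}   OUT={b@B1, c@B3, e@B0, f@B2}
  B5:   IN={b@B1, c@B3, e@B0, f@B2}   OUT={a@B5, b@B1, c@B3, e@B0, f@B2}

Merge at B4: IN[B4] = OUT[B3] = {b@B1, c@B3, e@B0, f@B2}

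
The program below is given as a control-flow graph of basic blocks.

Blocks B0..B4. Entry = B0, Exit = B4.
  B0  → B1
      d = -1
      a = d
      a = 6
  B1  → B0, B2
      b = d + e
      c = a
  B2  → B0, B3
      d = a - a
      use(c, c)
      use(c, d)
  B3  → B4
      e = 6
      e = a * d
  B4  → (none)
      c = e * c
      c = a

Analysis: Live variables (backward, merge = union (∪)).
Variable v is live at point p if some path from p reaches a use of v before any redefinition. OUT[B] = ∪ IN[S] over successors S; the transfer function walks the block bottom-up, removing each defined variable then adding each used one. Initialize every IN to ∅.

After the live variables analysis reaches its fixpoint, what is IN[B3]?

Answer: {a, c, d}

Derivation:
Per-block solution:
  B0: | IN={e} | OUT={a, d, e}
  B1: | IN={a, d, e} | OUT={a, c, e}
  B2: | IN={a, c, e} | OUT={a, c, d, e}
  B3: | IN={a, c, d} | OUT={a, c, e}
  B4: | IN={a, c, e} | OUT={}

Merge at B3: OUT[B3] = IN[B4] = {a, c, e}
Applying B3's transfer function to that OUT value gives IN[B3] (row B3 above).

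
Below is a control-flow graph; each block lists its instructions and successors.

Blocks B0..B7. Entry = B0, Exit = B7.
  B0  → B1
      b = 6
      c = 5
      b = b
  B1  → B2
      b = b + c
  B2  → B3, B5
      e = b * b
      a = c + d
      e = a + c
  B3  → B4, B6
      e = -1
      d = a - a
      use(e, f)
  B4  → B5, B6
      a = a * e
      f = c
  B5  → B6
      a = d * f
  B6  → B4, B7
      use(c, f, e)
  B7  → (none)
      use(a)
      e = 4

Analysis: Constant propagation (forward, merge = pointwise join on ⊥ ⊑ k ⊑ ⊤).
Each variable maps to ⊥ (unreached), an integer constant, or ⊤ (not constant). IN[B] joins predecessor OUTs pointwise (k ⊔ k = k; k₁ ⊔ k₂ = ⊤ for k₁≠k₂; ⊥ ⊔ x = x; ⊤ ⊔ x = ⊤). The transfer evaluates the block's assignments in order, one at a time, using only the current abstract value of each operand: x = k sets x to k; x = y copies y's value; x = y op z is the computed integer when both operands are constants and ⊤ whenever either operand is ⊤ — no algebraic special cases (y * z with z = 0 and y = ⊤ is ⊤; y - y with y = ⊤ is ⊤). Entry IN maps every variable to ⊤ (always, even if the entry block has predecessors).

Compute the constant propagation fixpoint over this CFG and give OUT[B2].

Answer: {a: ⊤, b: 11, c: 5, d: ⊤, e: ⊤, f: ⊤}

Working:
Converged values:
  B0:   IN=(all ⊤)   OUT={b:6, c:5; rest ⊤}
  B1:   IN={b:6, c:5; rest ⊤}   OUT={b:11, c:5; rest ⊤}
  B2:   IN={b:11, c:5; rest ⊤}   OUT={b:11, c:5; rest ⊤}
  B3:   IN={b:11, c:5; rest ⊤}   OUT={b:11, c:5, e:-1; rest ⊤}
  B4:   IN={b:11, c:5; rest ⊤}   OUT={b:11, c:5, f:5; rest ⊤}
  B5:   IN={b:11, c:5; rest ⊤}   OUT={b:11, c:5; rest ⊤}
  B6:   IN={b:11, c:5; rest ⊤}   OUT={b:11, c:5; rest ⊤}
  B7:   IN={b:11, c:5; rest ⊤}   OUT={b:11, c:5, e:4; rest ⊤}

Merge at B2: IN[B2] = OUT[B1] = {a: ⊤, b: 11, c: 5, d: ⊤, e: ⊤, f: ⊤}
Applying B2's transfer function to that IN value gives OUT[B2] (row B2 above).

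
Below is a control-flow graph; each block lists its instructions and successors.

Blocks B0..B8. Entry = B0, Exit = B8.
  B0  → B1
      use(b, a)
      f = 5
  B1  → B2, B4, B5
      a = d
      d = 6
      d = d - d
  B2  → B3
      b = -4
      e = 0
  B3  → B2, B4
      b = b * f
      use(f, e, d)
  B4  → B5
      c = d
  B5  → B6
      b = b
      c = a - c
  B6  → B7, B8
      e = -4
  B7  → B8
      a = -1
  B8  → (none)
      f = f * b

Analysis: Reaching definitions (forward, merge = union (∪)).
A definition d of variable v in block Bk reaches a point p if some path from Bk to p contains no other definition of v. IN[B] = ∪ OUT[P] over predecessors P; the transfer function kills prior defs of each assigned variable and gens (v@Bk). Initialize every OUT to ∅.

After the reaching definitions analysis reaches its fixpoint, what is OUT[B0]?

Answer: {f@B0}

Derivation:
Fixpoint table:
  B0: | IN={} | OUT={f@B0}
  B1: | IN={f@B0} | OUT={a@B1, d@B1, f@B0}
  B2: | IN={a@B1, b@B3, d@B1, e@B2, f@B0} | OUT={a@B1, b@B2, d@B1, e@B2, f@B0}
  B3: | IN={a@B1, b@B2, d@B1, e@B2, f@B0} | OUT={a@B1, b@B3, d@B1, e@B2, f@B0}
  B4: | IN={a@B1, b@B3, d@B1, e@B2, f@B0} | OUT={a@B1, b@B3, c@B4, d@B1, e@B2, f@B0}
  B5: | IN={a@B1, b@B3, c@B4, d@B1, e@B2, f@B0} | OUT={a@B1, b@B5, c@B5, d@B1, e@B2, f@B0}
  B6: | IN={a@B1, b@B5, c@B5, d@B1, e@B2, f@B0} | OUT={a@B1, b@B5, c@B5, d@B1, e@B6, f@B0}
  B7: | IN={a@B1, b@B5, c@B5, d@B1, e@B6, f@B0} | OUT={a@B7, b@B5, c@B5, d@B1, e@B6, f@B0}
  B8: | IN={a@B1, a@B7, b@B5, c@B5, d@B1, e@B6, f@B0} | OUT={a@B1, a@B7, b@B5, c@B5, d@B1, e@B6, f@B8}

B0 is the boundary node: IN[B0] = {}
Applying B0's transfer function to that IN value gives OUT[B0] (row B0 above).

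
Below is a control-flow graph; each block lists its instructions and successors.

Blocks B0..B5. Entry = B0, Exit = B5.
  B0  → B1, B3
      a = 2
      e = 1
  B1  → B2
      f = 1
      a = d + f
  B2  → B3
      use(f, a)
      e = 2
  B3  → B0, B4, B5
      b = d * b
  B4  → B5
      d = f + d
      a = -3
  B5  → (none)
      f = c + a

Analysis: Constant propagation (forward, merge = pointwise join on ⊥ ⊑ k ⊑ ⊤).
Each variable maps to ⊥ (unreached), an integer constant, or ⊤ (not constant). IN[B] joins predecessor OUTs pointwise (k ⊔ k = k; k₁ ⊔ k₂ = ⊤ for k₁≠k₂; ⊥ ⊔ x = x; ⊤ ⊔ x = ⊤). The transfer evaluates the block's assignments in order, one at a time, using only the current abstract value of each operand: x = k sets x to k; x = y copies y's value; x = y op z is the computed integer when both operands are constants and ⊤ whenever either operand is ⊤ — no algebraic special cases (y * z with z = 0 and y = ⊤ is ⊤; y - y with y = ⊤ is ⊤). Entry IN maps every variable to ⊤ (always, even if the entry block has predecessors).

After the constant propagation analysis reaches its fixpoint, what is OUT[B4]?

Fixpoint table:
  B0:  IN=(all ⊤)  OUT={a:2, e:1; rest ⊤}
  B1:  IN={a:2, e:1; rest ⊤}  OUT={e:1, f:1; rest ⊤}
  B2:  IN={e:1, f:1; rest ⊤}  OUT={e:2, f:1; rest ⊤}
  B3:  IN=(all ⊤)  OUT=(all ⊤)
  B4:  IN=(all ⊤)  OUT={a:-3; rest ⊤}
  B5:  IN=(all ⊤)  OUT=(all ⊤)

Merge at B4: IN[B4] = OUT[B3] = {a: ⊤, b: ⊤, c: ⊤, d: ⊤, e: ⊤, f: ⊤}
Applying B4's transfer function to that IN value gives OUT[B4] (row B4 above).

Answer: {a: -3, b: ⊤, c: ⊤, d: ⊤, e: ⊤, f: ⊤}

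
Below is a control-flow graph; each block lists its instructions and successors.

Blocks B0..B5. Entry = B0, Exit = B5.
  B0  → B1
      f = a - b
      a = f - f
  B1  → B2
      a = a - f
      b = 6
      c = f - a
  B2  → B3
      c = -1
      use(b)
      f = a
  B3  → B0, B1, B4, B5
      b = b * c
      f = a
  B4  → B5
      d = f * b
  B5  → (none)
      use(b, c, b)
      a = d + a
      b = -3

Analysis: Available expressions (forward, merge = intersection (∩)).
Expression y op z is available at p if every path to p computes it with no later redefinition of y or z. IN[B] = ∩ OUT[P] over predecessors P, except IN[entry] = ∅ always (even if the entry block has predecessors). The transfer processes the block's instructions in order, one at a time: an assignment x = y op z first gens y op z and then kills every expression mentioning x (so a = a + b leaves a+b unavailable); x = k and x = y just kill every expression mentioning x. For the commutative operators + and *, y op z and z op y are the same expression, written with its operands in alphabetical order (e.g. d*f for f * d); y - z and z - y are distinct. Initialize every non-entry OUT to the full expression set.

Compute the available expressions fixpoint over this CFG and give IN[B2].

Answer: {f-a}

Trace:
Fixpoint table:
  B0:   IN={}   OUT={f-f}
  B1:   IN={}   OUT={f-a}
  B2:   IN={f-a}   OUT={}
  B3:   IN={}   OUT={}
  B4:   IN={}   OUT={b*f}
  B5:   IN={}   OUT={}

Merge at B2: IN[B2] = OUT[B1] = {f-a}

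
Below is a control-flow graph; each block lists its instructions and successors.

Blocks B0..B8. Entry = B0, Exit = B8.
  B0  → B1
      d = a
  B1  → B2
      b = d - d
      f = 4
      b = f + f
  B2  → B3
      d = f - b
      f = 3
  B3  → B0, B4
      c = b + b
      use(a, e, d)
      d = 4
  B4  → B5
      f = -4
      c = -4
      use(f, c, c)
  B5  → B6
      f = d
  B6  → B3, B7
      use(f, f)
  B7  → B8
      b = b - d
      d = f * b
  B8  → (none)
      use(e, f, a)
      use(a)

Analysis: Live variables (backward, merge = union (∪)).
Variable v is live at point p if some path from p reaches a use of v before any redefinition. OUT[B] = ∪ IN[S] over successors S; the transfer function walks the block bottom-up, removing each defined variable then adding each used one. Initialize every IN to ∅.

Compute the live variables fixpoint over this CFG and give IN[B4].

Fixpoint table:
  B0:   IN={a, e}   OUT={a, d, e}
  B1:   IN={a, d, e}   OUT={a, b, e, f}
  B2:   IN={a, b, e, f}   OUT={a, b, d, e}
  B3:   IN={a, b, d, e}   OUT={a, b, d, e}
  B4:   IN={a, b, d, e}   OUT={a, b, d, e}
  B5:   IN={a, b, d, e}   OUT={a, b, d, e, f}
  B6:   IN={a, b, d, e, f}   OUT={a, b, d, e, f}
  B7:   IN={a, b, d, e, f}   OUT={a, e, f}
  B8:   IN={a, e, f}   OUT={}

Merge at B4: OUT[B4] = IN[B5] = {a, b, d, e}
Applying B4's transfer function to that OUT value gives IN[B4] (row B4 above).

Answer: {a, b, d, e}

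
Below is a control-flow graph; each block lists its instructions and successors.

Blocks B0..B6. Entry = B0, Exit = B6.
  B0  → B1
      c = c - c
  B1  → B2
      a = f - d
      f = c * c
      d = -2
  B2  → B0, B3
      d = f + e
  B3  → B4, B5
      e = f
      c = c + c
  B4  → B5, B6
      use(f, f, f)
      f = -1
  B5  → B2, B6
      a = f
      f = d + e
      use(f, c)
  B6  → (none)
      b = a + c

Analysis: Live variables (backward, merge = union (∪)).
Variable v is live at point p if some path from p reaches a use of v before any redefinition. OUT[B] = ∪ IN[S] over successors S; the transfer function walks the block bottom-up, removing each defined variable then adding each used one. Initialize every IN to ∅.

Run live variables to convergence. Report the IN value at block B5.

Converged values:
  B0:   IN={c, d, e, f}   OUT={c, d, e, f}
  B1:   IN={c, d, e, f}   OUT={a, c, e, f}
  B2:   IN={a, c, e, f}   OUT={a, c, d, e, f}
  B3:   IN={a, c, d, f}   OUT={a, c, d, e, f}
  B4:   IN={a, c, d, e, f}   OUT={a, c, d, e, f}
  B5:   IN={c, d, e, f}   OUT={a, c, e, f}
  B6:   IN={a, c}   OUT={}

Merge at B5: OUT[B5] = IN[B2] ⊔ IN[B6] = {a, c, e, f}
Applying B5's transfer function to that OUT value gives IN[B5] (row B5 above).

Answer: {c, d, e, f}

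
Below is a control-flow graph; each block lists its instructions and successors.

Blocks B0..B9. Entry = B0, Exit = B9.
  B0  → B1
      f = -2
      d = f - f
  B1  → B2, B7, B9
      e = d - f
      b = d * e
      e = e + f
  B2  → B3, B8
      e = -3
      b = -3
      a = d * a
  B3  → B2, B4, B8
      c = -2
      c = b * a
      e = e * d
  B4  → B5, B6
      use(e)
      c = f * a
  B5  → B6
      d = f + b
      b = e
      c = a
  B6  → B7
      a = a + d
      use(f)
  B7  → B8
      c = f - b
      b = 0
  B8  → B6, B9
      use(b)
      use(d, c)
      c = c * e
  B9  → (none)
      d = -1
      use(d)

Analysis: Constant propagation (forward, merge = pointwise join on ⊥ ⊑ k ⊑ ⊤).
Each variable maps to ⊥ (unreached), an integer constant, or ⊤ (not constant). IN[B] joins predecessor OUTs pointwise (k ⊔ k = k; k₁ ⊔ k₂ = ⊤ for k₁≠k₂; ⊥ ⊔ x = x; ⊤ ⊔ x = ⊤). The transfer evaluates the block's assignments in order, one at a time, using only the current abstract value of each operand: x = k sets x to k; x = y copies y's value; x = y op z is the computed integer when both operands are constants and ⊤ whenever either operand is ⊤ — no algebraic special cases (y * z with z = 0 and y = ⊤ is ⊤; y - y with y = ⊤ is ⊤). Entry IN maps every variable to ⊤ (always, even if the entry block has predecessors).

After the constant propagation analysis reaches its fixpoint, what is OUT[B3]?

Per-block solution:
  B0: | IN=(all ⊤) | OUT={d:0, f:-2; rest ⊤}
  B1: | IN={d:0, f:-2; rest ⊤} | OUT={b:0, d:0, e:0, f:-2; rest ⊤}
  B2: | IN={d:0, e:0, f:-2; rest ⊤} | OUT={b:-3, d:0, e:-3, f:-2; rest ⊤}
  B3: | IN={b:-3, d:0, e:-3, f:-2; rest ⊤} | OUT={b:-3, d:0, e:0, f:-2; rest ⊤}
  B4: | IN={b:-3, d:0, e:0, f:-2; rest ⊤} | OUT={b:-3, d:0, e:0, f:-2; rest ⊤}
  B5: | IN={b:-3, d:0, e:0, f:-2; rest ⊤} | OUT={b:0, d:-5, e:0, f:-2; rest ⊤}
  B6: | IN={f:-2; rest ⊤} | OUT={f:-2; rest ⊤}
  B7: | IN={f:-2; rest ⊤} | OUT={b:0, f:-2; rest ⊤}
  B8: | IN={f:-2; rest ⊤} | OUT={f:-2; rest ⊤}
  B9: | IN={f:-2; rest ⊤} | OUT={d:-1, f:-2; rest ⊤}

Merge at B3: IN[B3] = OUT[B2] = {a: ⊤, b: -3, c: ⊤, d: 0, e: -3, f: -2}
Applying B3's transfer function to that IN value gives OUT[B3] (row B3 above).

Answer: {a: ⊤, b: -3, c: ⊤, d: 0, e: 0, f: -2}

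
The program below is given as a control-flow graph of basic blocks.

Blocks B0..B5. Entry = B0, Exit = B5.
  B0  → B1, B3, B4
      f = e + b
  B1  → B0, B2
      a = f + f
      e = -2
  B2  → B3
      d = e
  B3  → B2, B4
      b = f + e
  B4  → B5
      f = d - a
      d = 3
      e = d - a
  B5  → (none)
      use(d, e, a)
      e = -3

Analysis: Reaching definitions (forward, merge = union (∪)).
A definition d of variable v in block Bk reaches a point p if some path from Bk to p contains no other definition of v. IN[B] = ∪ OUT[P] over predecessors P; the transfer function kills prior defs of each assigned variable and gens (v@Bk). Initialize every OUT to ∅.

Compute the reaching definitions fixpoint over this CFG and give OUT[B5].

Answer: {a@B1, b@B3, d@B4, e@B5, f@B4}

Trace:
Converged values:
  B0: | IN={a@B1, e@B1, f@B0} | OUT={a@B1, e@B1, f@B0}
  B1: | IN={a@B1, e@B1, f@B0} | OUT={a@B1, e@B1, f@B0}
  B2: | IN={a@B1, b@B3, d@B2, e@B1, f@B0} | OUT={a@B1, b@B3, d@B2, e@B1, f@B0}
  B3: | IN={a@B1, b@B3, d@B2, e@B1, f@B0} | OUT={a@B1, b@B3, d@B2, e@B1, f@B0}
  B4: | IN={a@B1, b@B3, d@B2, e@B1, f@B0} | OUT={a@B1, b@B3, d@B4, e@B4, f@B4}
  B5: | IN={a@B1, b@B3, d@B4, e@B4, f@B4} | OUT={a@B1, b@B3, d@B4, e@B5, f@B4}

Merge at B5: IN[B5] = OUT[B4] = {a@B1, b@B3, d@B4, e@B4, f@B4}
Applying B5's transfer function to that IN value gives OUT[B5] (row B5 above).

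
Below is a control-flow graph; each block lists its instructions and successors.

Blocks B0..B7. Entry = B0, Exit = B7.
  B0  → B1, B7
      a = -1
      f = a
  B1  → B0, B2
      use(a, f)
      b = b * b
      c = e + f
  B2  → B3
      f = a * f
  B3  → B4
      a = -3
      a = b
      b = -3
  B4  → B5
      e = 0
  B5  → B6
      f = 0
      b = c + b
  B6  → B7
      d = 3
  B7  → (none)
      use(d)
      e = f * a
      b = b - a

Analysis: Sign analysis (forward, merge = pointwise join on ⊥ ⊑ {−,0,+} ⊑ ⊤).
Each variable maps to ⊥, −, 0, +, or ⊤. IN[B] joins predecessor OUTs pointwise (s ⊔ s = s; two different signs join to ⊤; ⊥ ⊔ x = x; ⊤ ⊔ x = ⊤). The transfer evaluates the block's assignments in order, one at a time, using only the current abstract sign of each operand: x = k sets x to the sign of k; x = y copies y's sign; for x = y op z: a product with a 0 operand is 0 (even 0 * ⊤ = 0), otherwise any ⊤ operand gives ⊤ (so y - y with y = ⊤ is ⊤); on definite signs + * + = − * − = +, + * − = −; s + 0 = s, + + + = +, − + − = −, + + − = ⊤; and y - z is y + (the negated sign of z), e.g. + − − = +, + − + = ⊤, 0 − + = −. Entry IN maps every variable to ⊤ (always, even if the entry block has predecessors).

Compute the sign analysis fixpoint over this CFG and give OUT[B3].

Answer: {a: ⊤, b: -, c: ⊤, d: ⊤, e: ⊤, f: +}

Derivation:
Per-block solution:
  B0:   IN=(all ⊤)   OUT={a:-, f:-; rest ⊤}
  B1:   IN={a:-, f:-; rest ⊤}   OUT={a:-, f:-; rest ⊤}
  B2:   IN={a:-, f:-; rest ⊤}   OUT={a:-, f:+; rest ⊤}
  B3:   IN={a:-, f:+; rest ⊤}   OUT={b:-, f:+; rest ⊤}
  B4:   IN={b:-, f:+; rest ⊤}   OUT={b:-, e:0, f:+; rest ⊤}
  B5:   IN={b:-, e:0, f:+; rest ⊤}   OUT={e:0, f:0; rest ⊤}
  B6:   IN={e:0, f:0; rest ⊤}   OUT={d:+, e:0, f:0; rest ⊤}
  B7:   IN=(all ⊤)   OUT=(all ⊤)

Merge at B3: IN[B3] = OUT[B2] = {a: -, b: ⊤, c: ⊤, d: ⊤, e: ⊤, f: +}
Applying B3's transfer function to that IN value gives OUT[B3] (row B3 above).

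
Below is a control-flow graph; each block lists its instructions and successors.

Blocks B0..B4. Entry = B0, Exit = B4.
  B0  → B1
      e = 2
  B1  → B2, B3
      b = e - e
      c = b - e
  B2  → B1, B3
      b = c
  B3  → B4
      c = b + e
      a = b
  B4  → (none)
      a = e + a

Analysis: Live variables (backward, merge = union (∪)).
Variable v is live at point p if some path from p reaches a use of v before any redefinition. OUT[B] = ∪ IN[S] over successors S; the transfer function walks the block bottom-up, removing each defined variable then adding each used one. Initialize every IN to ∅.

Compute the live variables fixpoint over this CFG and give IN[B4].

Answer: {a, e}

Working:
Per-block solution:
  B0:   IN={}   OUT={e}
  B1:   IN={e}   OUT={b, c, e}
  B2:   IN={c, e}   OUT={b, e}
  B3:   IN={b, e}   OUT={a, e}
  B4:   IN={a, e}   OUT={}

B4 is the boundary node: OUT[B4] = {}
Applying B4's transfer function to that OUT value gives IN[B4] (row B4 above).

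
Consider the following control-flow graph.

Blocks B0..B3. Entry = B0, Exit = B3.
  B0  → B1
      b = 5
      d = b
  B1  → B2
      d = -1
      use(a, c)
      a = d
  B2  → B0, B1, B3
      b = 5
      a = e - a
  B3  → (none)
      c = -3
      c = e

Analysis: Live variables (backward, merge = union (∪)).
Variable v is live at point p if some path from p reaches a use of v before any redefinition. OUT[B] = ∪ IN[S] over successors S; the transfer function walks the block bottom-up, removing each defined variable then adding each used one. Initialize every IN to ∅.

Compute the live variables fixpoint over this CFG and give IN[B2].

Fixpoint table:
  B0: | IN={a, c, e} | OUT={a, c, e}
  B1: | IN={a, c, e} | OUT={a, c, e}
  B2: | IN={a, c, e} | OUT={a, c, e}
  B3: | IN={e} | OUT={}

Merge at B2: OUT[B2] = IN[B0] ⊔ IN[B1] ⊔ IN[B3] = {a, c, e}
Applying B2's transfer function to that OUT value gives IN[B2] (row B2 above).

Answer: {a, c, e}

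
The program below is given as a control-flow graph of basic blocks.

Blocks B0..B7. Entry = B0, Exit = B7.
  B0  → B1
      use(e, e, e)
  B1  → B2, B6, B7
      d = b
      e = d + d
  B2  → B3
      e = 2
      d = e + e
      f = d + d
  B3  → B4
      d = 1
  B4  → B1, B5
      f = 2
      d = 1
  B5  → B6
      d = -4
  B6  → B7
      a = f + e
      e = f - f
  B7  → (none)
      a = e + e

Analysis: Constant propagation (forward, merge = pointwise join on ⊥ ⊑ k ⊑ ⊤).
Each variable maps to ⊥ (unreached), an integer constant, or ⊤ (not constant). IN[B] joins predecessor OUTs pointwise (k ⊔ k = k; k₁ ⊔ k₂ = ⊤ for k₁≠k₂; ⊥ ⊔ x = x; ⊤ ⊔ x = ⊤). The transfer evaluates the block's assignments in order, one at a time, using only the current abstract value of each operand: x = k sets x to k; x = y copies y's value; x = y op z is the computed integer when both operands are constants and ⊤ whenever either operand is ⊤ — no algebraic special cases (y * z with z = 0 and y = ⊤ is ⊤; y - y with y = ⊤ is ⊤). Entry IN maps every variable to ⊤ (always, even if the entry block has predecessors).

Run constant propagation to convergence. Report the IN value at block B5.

Answer: {a: ⊤, b: ⊤, c: ⊤, d: 1, e: 2, f: 2}

Derivation:
Converged values:
  B0:   IN=(all ⊤)   OUT=(all ⊤)
  B1:   IN=(all ⊤)   OUT=(all ⊤)
  B2:   IN=(all ⊤)   OUT={d:4, e:2, f:8; rest ⊤}
  B3:   IN={d:4, e:2, f:8; rest ⊤}   OUT={d:1, e:2, f:8; rest ⊤}
  B4:   IN={d:1, e:2, f:8; rest ⊤}   OUT={d:1, e:2, f:2; rest ⊤}
  B5:   IN={d:1, e:2, f:2; rest ⊤}   OUT={d:-4, e:2, f:2; rest ⊤}
  B6:   IN=(all ⊤)   OUT=(all ⊤)
  B7:   IN=(all ⊤)   OUT=(all ⊤)

Merge at B5: IN[B5] = OUT[B4] = {a: ⊤, b: ⊤, c: ⊤, d: 1, e: 2, f: 2}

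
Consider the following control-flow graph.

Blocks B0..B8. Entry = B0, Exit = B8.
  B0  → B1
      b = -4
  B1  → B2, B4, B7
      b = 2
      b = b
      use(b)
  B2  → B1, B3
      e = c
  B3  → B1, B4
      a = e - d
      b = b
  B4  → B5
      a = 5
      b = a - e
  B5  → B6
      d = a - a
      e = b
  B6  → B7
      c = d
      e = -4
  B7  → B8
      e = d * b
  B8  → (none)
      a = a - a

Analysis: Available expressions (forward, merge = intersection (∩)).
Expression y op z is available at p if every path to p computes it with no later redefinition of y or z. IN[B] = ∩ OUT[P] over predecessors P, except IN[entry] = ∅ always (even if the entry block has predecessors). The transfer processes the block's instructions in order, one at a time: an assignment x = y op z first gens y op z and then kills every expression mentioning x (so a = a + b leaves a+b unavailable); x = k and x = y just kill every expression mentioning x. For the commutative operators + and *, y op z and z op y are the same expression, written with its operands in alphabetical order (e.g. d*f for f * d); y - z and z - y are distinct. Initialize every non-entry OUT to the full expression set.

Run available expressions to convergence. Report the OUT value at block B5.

Answer: {a-a}

Working:
Per-block solution:
  B0: | IN={} | OUT={}
  B1: | IN={} | OUT={}
  B2: | IN={} | OUT={}
  B3: | IN={} | OUT={e-d}
  B4: | IN={} | OUT={a-e}
  B5: | IN={a-e} | OUT={a-a}
  B6: | IN={a-a} | OUT={a-a}
  B7: | IN={} | OUT={b*d}
  B8: | IN={b*d} | OUT={b*d}

Merge at B5: IN[B5] = OUT[B4] = {a-e}
Applying B5's transfer function to that IN value gives OUT[B5] (row B5 above).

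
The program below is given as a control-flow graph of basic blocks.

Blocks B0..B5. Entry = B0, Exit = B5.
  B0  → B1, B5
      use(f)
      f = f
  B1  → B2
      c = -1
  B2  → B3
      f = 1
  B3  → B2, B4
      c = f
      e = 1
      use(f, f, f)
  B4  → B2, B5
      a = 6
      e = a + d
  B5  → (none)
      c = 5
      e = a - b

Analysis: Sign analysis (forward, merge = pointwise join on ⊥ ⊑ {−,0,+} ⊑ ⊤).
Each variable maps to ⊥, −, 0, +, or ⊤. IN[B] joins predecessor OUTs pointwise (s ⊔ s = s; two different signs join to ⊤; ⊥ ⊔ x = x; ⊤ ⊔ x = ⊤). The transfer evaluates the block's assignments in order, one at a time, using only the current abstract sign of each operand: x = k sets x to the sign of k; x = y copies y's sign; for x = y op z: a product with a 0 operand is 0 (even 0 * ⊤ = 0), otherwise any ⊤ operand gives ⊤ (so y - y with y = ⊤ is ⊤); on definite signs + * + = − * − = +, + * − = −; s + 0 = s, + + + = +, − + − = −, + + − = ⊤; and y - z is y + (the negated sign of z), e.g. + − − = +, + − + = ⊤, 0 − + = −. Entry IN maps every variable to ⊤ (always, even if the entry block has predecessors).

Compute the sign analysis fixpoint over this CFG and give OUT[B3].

Answer: {a: ⊤, b: ⊤, c: +, d: ⊤, e: +, f: +}

Working:
Converged values:
  B0:  IN=(all ⊤)  OUT=(all ⊤)
  B1:  IN=(all ⊤)  OUT={c:-; rest ⊤}
  B2:  IN=(all ⊤)  OUT={f:+; rest ⊤}
  B3:  IN={f:+; rest ⊤}  OUT={c:+, e:+, f:+; rest ⊤}
  B4:  IN={c:+, e:+, f:+; rest ⊤}  OUT={a:+, c:+, f:+; rest ⊤}
  B5:  IN=(all ⊤)  OUT={c:+; rest ⊤}

Merge at B3: IN[B3] = OUT[B2] = {a: ⊤, b: ⊤, c: ⊤, d: ⊤, e: ⊤, f: +}
Applying B3's transfer function to that IN value gives OUT[B3] (row B3 above).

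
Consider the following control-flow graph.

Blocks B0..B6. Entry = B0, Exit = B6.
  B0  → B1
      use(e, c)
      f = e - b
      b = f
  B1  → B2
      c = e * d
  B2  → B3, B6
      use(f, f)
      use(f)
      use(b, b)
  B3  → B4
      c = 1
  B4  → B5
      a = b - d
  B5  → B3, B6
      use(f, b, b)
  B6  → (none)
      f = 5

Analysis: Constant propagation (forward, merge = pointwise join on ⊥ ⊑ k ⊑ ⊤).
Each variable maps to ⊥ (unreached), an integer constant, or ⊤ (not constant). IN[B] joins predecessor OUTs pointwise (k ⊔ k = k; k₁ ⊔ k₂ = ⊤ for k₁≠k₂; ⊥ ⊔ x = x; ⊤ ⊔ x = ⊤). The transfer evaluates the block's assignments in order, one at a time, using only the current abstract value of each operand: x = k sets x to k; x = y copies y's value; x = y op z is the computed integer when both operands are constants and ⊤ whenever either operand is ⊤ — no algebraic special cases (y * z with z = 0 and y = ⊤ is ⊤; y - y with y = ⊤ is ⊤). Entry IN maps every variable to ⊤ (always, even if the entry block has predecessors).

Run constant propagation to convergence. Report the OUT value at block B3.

Answer: {a: ⊤, b: ⊤, c: 1, d: ⊤, e: ⊤, f: ⊤}

Working:
Converged values:
  B0: | IN=(all ⊤) | OUT=(all ⊤)
  B1: | IN=(all ⊤) | OUT=(all ⊤)
  B2: | IN=(all ⊤) | OUT=(all ⊤)
  B3: | IN=(all ⊤) | OUT={c:1; rest ⊤}
  B4: | IN={c:1; rest ⊤} | OUT={c:1; rest ⊤}
  B5: | IN={c:1; rest ⊤} | OUT={c:1; rest ⊤}
  B6: | IN=(all ⊤) | OUT={f:5; rest ⊤}

Merge at B3: IN[B3] = OUT[B2] ⊔ OUT[B5] = {a: ⊤, b: ⊤, c: ⊤, d: ⊤, e: ⊤, f: ⊤}
Applying B3's transfer function to that IN value gives OUT[B3] (row B3 above).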